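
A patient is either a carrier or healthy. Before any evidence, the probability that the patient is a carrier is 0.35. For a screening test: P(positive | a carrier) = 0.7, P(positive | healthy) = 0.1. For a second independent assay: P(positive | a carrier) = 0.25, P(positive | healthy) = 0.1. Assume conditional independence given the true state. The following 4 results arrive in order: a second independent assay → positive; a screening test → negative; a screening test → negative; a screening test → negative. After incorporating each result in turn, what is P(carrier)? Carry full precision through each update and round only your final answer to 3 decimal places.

After a second independent assay='positive': P(carrier) = 0.25·0.3500 / (0.25·0.3500 + 0.1·0.6500) ≈ 0.5738
After a screening test='negative': P(carrier) = 0.3·0.5738 / (0.3·0.5738 + 0.9·0.4262) ≈ 0.3097
After a screening test='negative': P(carrier) = 0.3·0.3097 / (0.3·0.3097 + 0.9·0.6903) ≈ 0.1301
After a screening test='negative': P(carrier) = 0.3·0.1301 / (0.3·0.1301 + 0.9·0.8699) ≈ 0.0475

0.047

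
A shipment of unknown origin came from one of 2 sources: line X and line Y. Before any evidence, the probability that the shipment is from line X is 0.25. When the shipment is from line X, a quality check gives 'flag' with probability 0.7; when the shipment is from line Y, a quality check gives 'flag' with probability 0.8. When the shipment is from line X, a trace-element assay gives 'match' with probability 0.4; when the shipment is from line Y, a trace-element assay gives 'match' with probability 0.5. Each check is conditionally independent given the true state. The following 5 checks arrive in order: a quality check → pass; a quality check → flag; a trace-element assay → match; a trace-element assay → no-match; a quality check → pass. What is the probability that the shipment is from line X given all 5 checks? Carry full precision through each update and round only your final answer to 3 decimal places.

Each posterior becomes the prior for the next update.
After a quality check='pass': P(line X) = 0.3·0.2500 / (0.3·0.2500 + 0.2·0.7500) ≈ 0.3333
After a quality check='flag': P(line X) = 0.7·0.3333 / (0.7·0.3333 + 0.8·0.6667) ≈ 0.3043
After a trace-element assay='match': P(line X) = 0.4·0.3043 / (0.4·0.3043 + 0.5·0.6957) ≈ 0.2593
After a trace-element assay='no-match': P(line X) = 0.6·0.2593 / (0.6·0.2593 + 0.5·0.7407) ≈ 0.2958
After a quality check='pass': P(line X) = 0.3·0.2958 / (0.3·0.2958 + 0.2·0.7042) ≈ 0.3865

0.387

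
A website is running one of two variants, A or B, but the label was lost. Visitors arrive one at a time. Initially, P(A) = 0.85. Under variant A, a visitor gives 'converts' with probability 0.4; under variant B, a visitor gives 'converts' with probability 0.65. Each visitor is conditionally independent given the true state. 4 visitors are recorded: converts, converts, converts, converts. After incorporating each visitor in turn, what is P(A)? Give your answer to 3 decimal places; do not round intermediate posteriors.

After 'converts': P(A) = 0.4·0.8500 / (0.4·0.8500 + 0.65·0.1500) ≈ 0.7771
After 'converts': P(A) = 0.4·0.7771 / (0.4·0.7771 + 0.65·0.2229) ≈ 0.6821
After 'converts': P(A) = 0.4·0.6821 / (0.4·0.6821 + 0.65·0.3179) ≈ 0.5691
After 'converts': P(A) = 0.4·0.5691 / (0.4·0.5691 + 0.65·0.4309) ≈ 0.4483

0.448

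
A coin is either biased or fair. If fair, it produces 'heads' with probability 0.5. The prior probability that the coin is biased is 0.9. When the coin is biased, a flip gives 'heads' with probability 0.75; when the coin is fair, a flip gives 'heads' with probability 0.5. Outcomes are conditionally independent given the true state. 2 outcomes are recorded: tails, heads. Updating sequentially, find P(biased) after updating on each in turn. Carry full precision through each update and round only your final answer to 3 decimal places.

0.871

After 'tails': P(biased) = 0.25·0.9000 / (0.25·0.9000 + 0.5·0.1000) ≈ 0.8182
After 'heads': P(biased) = 0.75·0.8182 / (0.75·0.8182 + 0.5·0.1818) ≈ 0.8710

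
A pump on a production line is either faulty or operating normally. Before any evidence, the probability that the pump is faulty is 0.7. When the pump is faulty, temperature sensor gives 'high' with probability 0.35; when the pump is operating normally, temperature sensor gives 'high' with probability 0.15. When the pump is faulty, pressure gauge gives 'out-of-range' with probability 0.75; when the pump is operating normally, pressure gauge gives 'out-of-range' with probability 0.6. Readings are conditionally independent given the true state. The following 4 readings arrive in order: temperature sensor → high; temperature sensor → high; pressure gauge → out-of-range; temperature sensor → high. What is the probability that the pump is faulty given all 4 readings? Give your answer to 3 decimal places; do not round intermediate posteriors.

After temperature sensor='high': P(faulty) = 0.35·0.7000 / (0.35·0.7000 + 0.15·0.3000) ≈ 0.8448
After temperature sensor='high': P(faulty) = 0.35·0.8448 / (0.35·0.8448 + 0.15·0.1552) ≈ 0.9270
After pressure gauge='out-of-range': P(faulty) = 0.75·0.9270 / (0.75·0.9270 + 0.6·0.0730) ≈ 0.9408
After temperature sensor='high': P(faulty) = 0.35·0.9408 / (0.35·0.9408 + 0.15·0.0592) ≈ 0.9737

0.974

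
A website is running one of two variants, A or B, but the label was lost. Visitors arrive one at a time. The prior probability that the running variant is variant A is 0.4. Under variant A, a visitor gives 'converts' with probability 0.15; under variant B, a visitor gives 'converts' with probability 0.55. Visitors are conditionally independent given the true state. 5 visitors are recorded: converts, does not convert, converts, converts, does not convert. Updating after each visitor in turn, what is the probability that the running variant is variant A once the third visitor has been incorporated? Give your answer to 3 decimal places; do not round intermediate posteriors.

0.086

Apply Bayes' rule sequentially, carrying P(A) forward.
After 'converts': P(A) = 0.15·0.4000 / (0.15·0.4000 + 0.55·0.6000) ≈ 0.1538
After 'does not convert': P(A) = 0.85·0.1538 / (0.85·0.1538 + 0.45·0.8462) ≈ 0.2556
After 'converts': P(A) = 0.15·0.2556 / (0.15·0.2556 + 0.55·0.7444) ≈ 0.0856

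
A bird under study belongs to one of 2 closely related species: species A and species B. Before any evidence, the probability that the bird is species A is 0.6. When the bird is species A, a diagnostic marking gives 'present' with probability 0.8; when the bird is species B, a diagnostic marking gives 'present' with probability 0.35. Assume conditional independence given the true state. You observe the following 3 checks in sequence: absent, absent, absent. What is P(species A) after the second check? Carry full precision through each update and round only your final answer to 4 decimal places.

After 'absent': P(species A) = 0.2·0.6000 / (0.2·0.6000 + 0.65·0.4000) ≈ 0.3158
After 'absent': P(species A) = 0.2·0.3158 / (0.2·0.3158 + 0.65·0.6842) ≈ 0.1244

0.1244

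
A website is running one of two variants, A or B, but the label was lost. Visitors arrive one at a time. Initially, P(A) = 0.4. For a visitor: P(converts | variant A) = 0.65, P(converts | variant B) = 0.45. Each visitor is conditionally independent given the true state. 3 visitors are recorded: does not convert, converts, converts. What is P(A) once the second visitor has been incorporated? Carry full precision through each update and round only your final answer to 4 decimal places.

After 'does not convert': P(A) = 0.35·0.4000 / (0.35·0.4000 + 0.55·0.6000) ≈ 0.2979
After 'converts': P(A) = 0.65·0.2979 / (0.65·0.2979 + 0.45·0.7021) ≈ 0.3800

0.3800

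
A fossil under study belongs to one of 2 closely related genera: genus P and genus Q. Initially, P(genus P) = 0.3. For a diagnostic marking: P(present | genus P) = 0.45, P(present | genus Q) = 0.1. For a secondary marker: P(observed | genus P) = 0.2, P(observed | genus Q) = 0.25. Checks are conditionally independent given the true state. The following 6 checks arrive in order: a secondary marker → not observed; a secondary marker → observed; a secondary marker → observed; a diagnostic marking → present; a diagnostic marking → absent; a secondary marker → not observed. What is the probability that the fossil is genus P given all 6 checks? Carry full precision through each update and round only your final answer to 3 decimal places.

After a secondary marker='not observed': P(genus P) = 0.8·0.3000 / (0.8·0.3000 + 0.75·0.7000) ≈ 0.3137
After a secondary marker='observed': P(genus P) = 0.2·0.3137 / (0.2·0.3137 + 0.25·0.6863) ≈ 0.2678
After a secondary marker='observed': P(genus P) = 0.2·0.2678 / (0.2·0.2678 + 0.25·0.7322) ≈ 0.2263
After a diagnostic marking='present': P(genus P) = 0.45·0.2263 / (0.45·0.2263 + 0.1·0.7737) ≈ 0.5683
After a diagnostic marking='absent': P(genus P) = 0.55·0.5683 / (0.55·0.5683 + 0.9·0.4317) ≈ 0.4459
After a secondary marker='not observed': P(genus P) = 0.8·0.4459 / (0.8·0.4459 + 0.75·0.5541) ≈ 0.4618

0.462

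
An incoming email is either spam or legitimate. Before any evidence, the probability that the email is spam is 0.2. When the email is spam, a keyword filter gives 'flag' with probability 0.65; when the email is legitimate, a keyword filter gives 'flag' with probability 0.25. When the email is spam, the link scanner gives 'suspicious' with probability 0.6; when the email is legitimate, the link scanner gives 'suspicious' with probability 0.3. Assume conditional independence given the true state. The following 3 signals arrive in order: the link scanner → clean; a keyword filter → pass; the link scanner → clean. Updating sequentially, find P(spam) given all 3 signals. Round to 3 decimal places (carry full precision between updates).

0.037

Apply Bayes' rule sequentially, carrying P(spam) forward.
After the link scanner='clean': P(spam) = 0.4·0.2000 / (0.4·0.2000 + 0.7·0.8000) ≈ 0.1250
After a keyword filter='pass': P(spam) = 0.35·0.1250 / (0.35·0.1250 + 0.75·0.8750) ≈ 0.0625
After the link scanner='clean': P(spam) = 0.4·0.0625 / (0.4·0.0625 + 0.7·0.9375) ≈ 0.0367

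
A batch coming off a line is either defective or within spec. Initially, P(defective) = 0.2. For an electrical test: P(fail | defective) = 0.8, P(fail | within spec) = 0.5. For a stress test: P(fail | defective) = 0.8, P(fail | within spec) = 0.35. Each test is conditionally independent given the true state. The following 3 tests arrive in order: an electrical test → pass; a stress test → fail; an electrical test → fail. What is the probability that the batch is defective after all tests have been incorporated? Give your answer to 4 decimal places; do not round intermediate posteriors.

After an electrical test='pass': P(defective) = 0.2·0.2000 / (0.2·0.2000 + 0.5·0.8000) ≈ 0.0909
After a stress test='fail': P(defective) = 0.8·0.0909 / (0.8·0.0909 + 0.35·0.9091) ≈ 0.1860
After an electrical test='fail': P(defective) = 0.8·0.1860 / (0.8·0.1860 + 0.5·0.8140) ≈ 0.2678

0.2678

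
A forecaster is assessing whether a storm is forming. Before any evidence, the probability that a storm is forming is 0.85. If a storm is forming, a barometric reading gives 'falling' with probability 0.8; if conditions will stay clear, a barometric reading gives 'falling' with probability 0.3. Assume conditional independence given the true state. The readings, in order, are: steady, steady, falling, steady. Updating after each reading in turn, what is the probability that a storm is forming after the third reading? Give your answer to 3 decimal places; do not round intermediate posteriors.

After 'steady': P(storm) = 0.2·0.8500 / (0.2·0.8500 + 0.7·0.1500) ≈ 0.6182
After 'steady': P(storm) = 0.2·0.6182 / (0.2·0.6182 + 0.7·0.3818) ≈ 0.3163
After 'falling': P(storm) = 0.8·0.3163 / (0.8·0.3163 + 0.3·0.6837) ≈ 0.5523

0.552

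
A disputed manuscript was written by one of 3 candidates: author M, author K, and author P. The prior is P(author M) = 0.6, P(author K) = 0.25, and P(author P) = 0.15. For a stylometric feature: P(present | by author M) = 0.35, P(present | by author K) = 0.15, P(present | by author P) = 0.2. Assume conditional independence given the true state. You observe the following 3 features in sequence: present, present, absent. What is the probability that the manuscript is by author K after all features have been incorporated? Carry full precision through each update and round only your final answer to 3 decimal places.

Each posterior becomes the prior for the next update.
After 'present': normaliser = 0.35·0.6000 + 0.15·0.2500 + 0.2·0.1500; P(author M) ≈ 0.7568, P(author K) ≈ 0.1351, P(author P) ≈ 0.1081
After 'present': normaliser = 0.35·0.7568 + 0.15·0.1351 + 0.2·0.1081; P(author M) ≈ 0.8634, P(author K) ≈ 0.0661, P(author P) ≈ 0.0705
After 'absent': normaliser = 0.65·0.8634 + 0.85·0.0661 + 0.8·0.0705; P(author M) ≈ 0.8330, P(author K) ≈ 0.0834, P(author P) ≈ 0.0837

0.083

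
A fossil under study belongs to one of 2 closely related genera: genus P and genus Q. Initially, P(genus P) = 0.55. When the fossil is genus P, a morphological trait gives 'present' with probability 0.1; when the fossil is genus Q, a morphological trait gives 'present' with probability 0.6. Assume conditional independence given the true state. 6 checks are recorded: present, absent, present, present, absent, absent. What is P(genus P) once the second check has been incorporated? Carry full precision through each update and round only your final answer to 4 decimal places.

0.3143

Apply Bayes' rule sequentially, carrying P(genus P) forward.
After 'present': P(genus P) = 0.1·0.5500 / (0.1·0.5500 + 0.6·0.4500) ≈ 0.1692
After 'absent': P(genus P) = 0.9·0.1692 / (0.9·0.1692 + 0.4·0.8308) ≈ 0.3143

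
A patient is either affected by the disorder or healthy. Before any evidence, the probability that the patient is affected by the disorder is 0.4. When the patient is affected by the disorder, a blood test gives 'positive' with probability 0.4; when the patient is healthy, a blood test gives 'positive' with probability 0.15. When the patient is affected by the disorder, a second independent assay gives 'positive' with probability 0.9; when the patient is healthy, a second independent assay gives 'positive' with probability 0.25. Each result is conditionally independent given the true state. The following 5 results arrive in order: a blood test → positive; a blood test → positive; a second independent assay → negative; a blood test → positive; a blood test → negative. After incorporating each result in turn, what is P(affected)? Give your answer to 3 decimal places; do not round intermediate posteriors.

0.543

After a blood test='positive': P(affected) = 0.4·0.4000 / (0.4·0.4000 + 0.15·0.6000) ≈ 0.6400
After a blood test='positive': P(affected) = 0.4·0.6400 / (0.4·0.6400 + 0.15·0.3600) ≈ 0.8258
After a second independent assay='negative': P(affected) = 0.1·0.8258 / (0.1·0.8258 + 0.75·0.1742) ≈ 0.3873
After a blood test='positive': P(affected) = 0.4·0.3873 / (0.4·0.3873 + 0.15·0.6127) ≈ 0.6276
After a blood test='negative': P(affected) = 0.6·0.6276 / (0.6·0.6276 + 0.85·0.3724) ≈ 0.5433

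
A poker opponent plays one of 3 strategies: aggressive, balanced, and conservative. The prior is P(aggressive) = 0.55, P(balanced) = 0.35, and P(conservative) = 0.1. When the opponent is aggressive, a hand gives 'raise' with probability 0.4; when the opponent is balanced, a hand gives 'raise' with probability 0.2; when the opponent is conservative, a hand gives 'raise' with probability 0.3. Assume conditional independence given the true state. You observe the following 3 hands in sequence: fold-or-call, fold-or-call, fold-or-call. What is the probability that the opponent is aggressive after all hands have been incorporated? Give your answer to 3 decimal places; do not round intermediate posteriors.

0.358

After 'fold-or-call': normaliser = 0.6·0.5500 + 0.8·0.3500 + 0.7·0.1000; P(aggressive) ≈ 0.4853, P(balanced) ≈ 0.4118, P(conservative) ≈ 0.1029
After 'fold-or-call': normaliser = 0.6·0.4853 + 0.8·0.4118 + 0.7·0.1029; P(aggressive) ≈ 0.4204, P(balanced) ≈ 0.4756, P(conservative) ≈ 0.1040
After 'fold-or-call': normaliser = 0.6·0.4204 + 0.8·0.4756 + 0.7·0.1040; P(aggressive) ≈ 0.3575, P(balanced) ≈ 0.5393, P(conservative) ≈ 0.1032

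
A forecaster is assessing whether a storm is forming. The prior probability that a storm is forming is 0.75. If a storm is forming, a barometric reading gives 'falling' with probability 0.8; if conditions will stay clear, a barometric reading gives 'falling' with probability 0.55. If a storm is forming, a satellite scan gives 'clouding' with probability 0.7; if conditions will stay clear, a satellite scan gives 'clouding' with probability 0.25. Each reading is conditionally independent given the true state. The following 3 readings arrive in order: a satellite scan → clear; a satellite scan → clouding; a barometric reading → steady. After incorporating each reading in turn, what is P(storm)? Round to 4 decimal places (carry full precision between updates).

After a satellite scan='clear': P(storm) = 0.3·0.7500 / (0.3·0.7500 + 0.75·0.2500) ≈ 0.5455
After a satellite scan='clouding': P(storm) = 0.7·0.5455 / (0.7·0.5455 + 0.25·0.4545) ≈ 0.7706
After a barometric reading='steady': P(storm) = 0.2·0.7706 / (0.2·0.7706 + 0.45·0.2294) ≈ 0.5989

0.5989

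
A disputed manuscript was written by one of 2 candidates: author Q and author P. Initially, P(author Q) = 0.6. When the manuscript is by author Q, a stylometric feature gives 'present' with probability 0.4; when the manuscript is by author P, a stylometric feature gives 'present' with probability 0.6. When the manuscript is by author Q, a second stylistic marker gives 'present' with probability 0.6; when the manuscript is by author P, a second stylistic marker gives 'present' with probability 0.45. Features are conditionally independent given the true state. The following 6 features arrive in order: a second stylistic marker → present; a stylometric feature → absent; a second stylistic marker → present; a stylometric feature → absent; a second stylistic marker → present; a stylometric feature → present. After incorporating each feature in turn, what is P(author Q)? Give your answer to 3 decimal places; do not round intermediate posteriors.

Apply Bayes' rule sequentially, carrying P(author Q) forward.
After a second stylistic marker='present': P(author Q) = 0.6·0.6000 / (0.6·0.6000 + 0.45·0.4000) ≈ 0.6667
After a stylometric feature='absent': P(author Q) = 0.6·0.6667 / (0.6·0.6667 + 0.4·0.3333) ≈ 0.7500
After a second stylistic marker='present': P(author Q) = 0.6·0.7500 / (0.6·0.7500 + 0.45·0.2500) ≈ 0.8000
After a stylometric feature='absent': P(author Q) = 0.6·0.8000 / (0.6·0.8000 + 0.4·0.2000) ≈ 0.8571
After a second stylistic marker='present': P(author Q) = 0.6·0.8571 / (0.6·0.8571 + 0.45·0.1429) ≈ 0.8889
After a stylometric feature='present': P(author Q) = 0.4·0.8889 / (0.4·0.8889 + 0.6·0.1111) ≈ 0.8421

0.842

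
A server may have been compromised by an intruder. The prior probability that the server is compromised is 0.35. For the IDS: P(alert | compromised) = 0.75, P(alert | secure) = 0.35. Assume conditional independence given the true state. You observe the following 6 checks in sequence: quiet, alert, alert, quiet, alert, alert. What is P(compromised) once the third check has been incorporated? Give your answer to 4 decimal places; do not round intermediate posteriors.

0.4874

Each posterior becomes the prior for the next update.
After 'quiet': P(compromised) = 0.25·0.3500 / (0.25·0.3500 + 0.65·0.6500) ≈ 0.1716
After 'alert': P(compromised) = 0.75·0.1716 / (0.75·0.1716 + 0.35·0.8284) ≈ 0.3074
After 'alert': P(compromised) = 0.75·0.3074 / (0.75·0.3074 + 0.35·0.6926) ≈ 0.4874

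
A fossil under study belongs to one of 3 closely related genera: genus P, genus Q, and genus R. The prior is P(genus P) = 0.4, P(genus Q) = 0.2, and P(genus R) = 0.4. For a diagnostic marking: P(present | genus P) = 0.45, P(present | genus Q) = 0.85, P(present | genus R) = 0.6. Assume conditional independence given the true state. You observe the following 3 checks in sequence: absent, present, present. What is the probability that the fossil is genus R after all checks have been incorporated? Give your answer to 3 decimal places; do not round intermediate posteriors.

0.465

After 'absent': normaliser = 0.55·0.4000 + 0.15·0.2000 + 0.4·0.4000; P(genus P) ≈ 0.5366, P(genus Q) ≈ 0.0732, P(genus R) ≈ 0.3902
After 'present': normaliser = 0.45·0.5366 + 0.85·0.0732 + 0.6·0.3902; P(genus P) ≈ 0.4490, P(genus Q) ≈ 0.1156, P(genus R) ≈ 0.4354
After 'present': normaliser = 0.45·0.4490 + 0.85·0.1156 + 0.6·0.4354; P(genus P) ≈ 0.3598, P(genus Q) ≈ 0.1750, P(genus R) ≈ 0.4652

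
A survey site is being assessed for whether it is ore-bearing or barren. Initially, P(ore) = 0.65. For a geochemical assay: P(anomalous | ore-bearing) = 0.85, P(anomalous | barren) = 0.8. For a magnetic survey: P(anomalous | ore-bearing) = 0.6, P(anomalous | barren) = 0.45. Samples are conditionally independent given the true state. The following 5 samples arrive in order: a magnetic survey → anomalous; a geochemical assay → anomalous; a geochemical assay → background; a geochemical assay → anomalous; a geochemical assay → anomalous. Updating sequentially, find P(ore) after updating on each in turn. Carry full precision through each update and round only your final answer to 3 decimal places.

After a magnetic survey='anomalous': P(ore) = 0.6·0.6500 / (0.6·0.6500 + 0.45·0.3500) ≈ 0.7123
After a geochemical assay='anomalous': P(ore) = 0.85·0.7123 / (0.85·0.7123 + 0.8·0.2877) ≈ 0.7246
After a geochemical assay='background': P(ore) = 0.15·0.7246 / (0.15·0.7246 + 0.2·0.2754) ≈ 0.6637
After a geochemical assay='anomalous': P(ore) = 0.85·0.6637 / (0.85·0.6637 + 0.8·0.3363) ≈ 0.6771
After a geochemical assay='anomalous': P(ore) = 0.85·0.6771 / (0.85·0.6771 + 0.8·0.3229) ≈ 0.6902

0.690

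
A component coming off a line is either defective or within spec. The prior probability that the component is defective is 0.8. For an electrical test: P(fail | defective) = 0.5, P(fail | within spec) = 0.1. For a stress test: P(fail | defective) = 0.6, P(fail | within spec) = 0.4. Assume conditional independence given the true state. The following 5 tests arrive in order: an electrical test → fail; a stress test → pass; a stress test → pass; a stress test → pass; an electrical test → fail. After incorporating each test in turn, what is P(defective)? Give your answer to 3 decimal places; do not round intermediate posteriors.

Each posterior becomes the prior for the next update.
After an electrical test='fail': P(defective) = 0.5·0.8000 / (0.5·0.8000 + 0.1·0.2000) ≈ 0.9524
After a stress test='pass': P(defective) = 0.4·0.9524 / (0.4·0.9524 + 0.6·0.0476) ≈ 0.9302
After a stress test='pass': P(defective) = 0.4·0.9302 / (0.4·0.9302 + 0.6·0.0698) ≈ 0.8989
After a stress test='pass': P(defective) = 0.4·0.8989 / (0.4·0.8989 + 0.6·0.1011) ≈ 0.8556
After an electrical test='fail': P(defective) = 0.5·0.8556 / (0.5·0.8556 + 0.1·0.1444) ≈ 0.9674

0.967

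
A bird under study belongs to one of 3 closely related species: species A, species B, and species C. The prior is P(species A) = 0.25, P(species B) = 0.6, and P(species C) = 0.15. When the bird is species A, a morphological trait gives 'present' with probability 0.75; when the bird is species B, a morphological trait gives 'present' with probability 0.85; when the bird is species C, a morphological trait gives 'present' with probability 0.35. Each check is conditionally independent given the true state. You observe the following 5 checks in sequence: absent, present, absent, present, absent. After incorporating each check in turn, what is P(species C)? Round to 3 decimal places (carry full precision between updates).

After 'absent': normaliser = 0.25·0.2500 + 0.15·0.6000 + 0.65·0.1500; P(species A) ≈ 0.2500, P(species B) ≈ 0.3600, P(species C) ≈ 0.3900
After 'present': normaliser = 0.75·0.2500 + 0.85·0.3600 + 0.35·0.3900; P(species A) ≈ 0.2976, P(species B) ≈ 0.4857, P(species C) ≈ 0.2167
After 'absent': normaliser = 0.25·0.2976 + 0.15·0.4857 + 0.65·0.2167; P(species A) ≈ 0.2583, P(species B) ≈ 0.2529, P(species C) ≈ 0.4888
After 'present': normaliser = 0.75·0.2583 + 0.85·0.2529 + 0.35·0.4888; P(species A) ≈ 0.3341, P(species B) ≈ 0.3708, P(species C) ≈ 0.2951
After 'absent': normaliser = 0.25·0.3341 + 0.15·0.3708 + 0.65·0.2951; P(species A) ≈ 0.2524, P(species B) ≈ 0.1680, P(species C) ≈ 0.5796

0.580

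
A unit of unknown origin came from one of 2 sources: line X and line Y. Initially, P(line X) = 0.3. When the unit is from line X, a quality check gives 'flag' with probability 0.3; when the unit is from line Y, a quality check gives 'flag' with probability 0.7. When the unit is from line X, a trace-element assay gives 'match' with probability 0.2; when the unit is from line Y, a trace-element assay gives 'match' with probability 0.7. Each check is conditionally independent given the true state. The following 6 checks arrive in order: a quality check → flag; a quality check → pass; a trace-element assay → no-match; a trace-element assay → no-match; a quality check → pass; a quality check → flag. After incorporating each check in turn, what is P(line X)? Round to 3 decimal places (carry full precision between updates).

0.753

After a quality check='flag': P(line X) = 0.3·0.3000 / (0.3·0.3000 + 0.7·0.7000) ≈ 0.1552
After a quality check='pass': P(line X) = 0.7·0.1552 / (0.7·0.1552 + 0.3·0.8448) ≈ 0.3000
After a trace-element assay='no-match': P(line X) = 0.8·0.3000 / (0.8·0.3000 + 0.3·0.7000) ≈ 0.5333
After a trace-element assay='no-match': P(line X) = 0.8·0.5333 / (0.8·0.5333 + 0.3·0.4667) ≈ 0.7529
After a quality check='pass': P(line X) = 0.7·0.7529 / (0.7·0.7529 + 0.3·0.2471) ≈ 0.8767
After a quality check='flag': P(line X) = 0.3·0.8767 / (0.3·0.8767 + 0.7·0.1233) ≈ 0.7529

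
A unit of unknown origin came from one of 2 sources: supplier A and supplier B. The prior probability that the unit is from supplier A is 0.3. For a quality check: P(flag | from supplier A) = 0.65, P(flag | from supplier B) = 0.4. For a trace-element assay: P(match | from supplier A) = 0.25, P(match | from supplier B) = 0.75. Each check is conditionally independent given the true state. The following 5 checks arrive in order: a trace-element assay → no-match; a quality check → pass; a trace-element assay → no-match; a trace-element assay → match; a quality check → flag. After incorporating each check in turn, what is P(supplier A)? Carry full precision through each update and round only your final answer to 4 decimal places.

0.5493

After a trace-element assay='no-match': P(supplier A) = 0.75·0.3000 / (0.75·0.3000 + 0.25·0.7000) ≈ 0.5625
After a quality check='pass': P(supplier A) = 0.35·0.5625 / (0.35·0.5625 + 0.6·0.4375) ≈ 0.4286
After a trace-element assay='no-match': P(supplier A) = 0.75·0.4286 / (0.75·0.4286 + 0.25·0.5714) ≈ 0.6923
After a trace-element assay='match': P(supplier A) = 0.25·0.6923 / (0.25·0.6923 + 0.75·0.3077) ≈ 0.4286
After a quality check='flag': P(supplier A) = 0.65·0.4286 / (0.65·0.4286 + 0.4·0.5714) ≈ 0.5493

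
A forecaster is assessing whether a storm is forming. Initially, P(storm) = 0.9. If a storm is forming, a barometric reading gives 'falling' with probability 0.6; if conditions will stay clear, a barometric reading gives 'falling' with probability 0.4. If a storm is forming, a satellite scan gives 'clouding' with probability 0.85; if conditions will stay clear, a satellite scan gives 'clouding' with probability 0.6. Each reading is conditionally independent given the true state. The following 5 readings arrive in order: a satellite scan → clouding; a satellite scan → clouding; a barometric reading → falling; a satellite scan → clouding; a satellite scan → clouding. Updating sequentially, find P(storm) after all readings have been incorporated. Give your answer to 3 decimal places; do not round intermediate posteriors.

0.982

After a satellite scan='clouding': P(storm) = 0.85·0.9000 / (0.85·0.9000 + 0.6·0.1000) ≈ 0.9273
After a satellite scan='clouding': P(storm) = 0.85·0.9273 / (0.85·0.9273 + 0.6·0.0727) ≈ 0.9475
After a barometric reading='falling': P(storm) = 0.6·0.9475 / (0.6·0.9475 + 0.4·0.0525) ≈ 0.9644
After a satellite scan='clouding': P(storm) = 0.85·0.9644 / (0.85·0.9644 + 0.6·0.0356) ≈ 0.9746
After a satellite scan='clouding': P(storm) = 0.85·0.9746 / (0.85·0.9746 + 0.6·0.0254) ≈ 0.9819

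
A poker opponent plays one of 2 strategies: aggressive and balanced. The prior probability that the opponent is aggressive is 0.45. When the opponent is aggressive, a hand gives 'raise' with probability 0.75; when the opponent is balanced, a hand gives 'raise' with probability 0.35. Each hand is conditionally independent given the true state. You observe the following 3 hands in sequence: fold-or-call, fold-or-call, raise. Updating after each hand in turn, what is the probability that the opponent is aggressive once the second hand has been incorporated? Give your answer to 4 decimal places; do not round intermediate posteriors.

0.1080

After 'fold-or-call': P(aggressive) = 0.25·0.4500 / (0.25·0.4500 + 0.65·0.5500) ≈ 0.2394
After 'fold-or-call': P(aggressive) = 0.25·0.2394 / (0.25·0.2394 + 0.65·0.7606) ≈ 0.1080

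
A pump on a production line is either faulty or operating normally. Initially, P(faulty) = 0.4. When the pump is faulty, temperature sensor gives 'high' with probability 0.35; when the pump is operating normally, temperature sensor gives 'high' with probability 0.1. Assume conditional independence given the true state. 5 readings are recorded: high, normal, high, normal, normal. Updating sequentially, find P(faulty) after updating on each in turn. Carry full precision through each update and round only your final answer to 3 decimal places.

0.755

After 'high': P(faulty) = 0.35·0.4000 / (0.35·0.4000 + 0.1·0.6000) ≈ 0.7000
After 'normal': P(faulty) = 0.65·0.7000 / (0.65·0.7000 + 0.9·0.3000) ≈ 0.6276
After 'high': P(faulty) = 0.35·0.6276 / (0.35·0.6276 + 0.1·0.3724) ≈ 0.8550
After 'normal': P(faulty) = 0.65·0.8550 / (0.65·0.8550 + 0.9·0.1450) ≈ 0.8099
After 'normal': P(faulty) = 0.65·0.8099 / (0.65·0.8099 + 0.9·0.1901) ≈ 0.7547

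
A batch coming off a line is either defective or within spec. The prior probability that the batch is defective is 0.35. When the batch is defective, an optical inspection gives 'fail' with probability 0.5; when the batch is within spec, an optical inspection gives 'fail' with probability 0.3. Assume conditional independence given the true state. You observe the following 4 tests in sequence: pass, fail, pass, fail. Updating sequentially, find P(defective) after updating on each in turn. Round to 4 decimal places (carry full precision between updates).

0.4328

After 'pass': P(defective) = 0.5·0.3500 / (0.5·0.3500 + 0.7·0.6500) ≈ 0.2778
After 'fail': P(defective) = 0.5·0.2778 / (0.5·0.2778 + 0.3·0.7222) ≈ 0.3906
After 'pass': P(defective) = 0.5·0.3906 / (0.5·0.3906 + 0.7·0.6094) ≈ 0.3141
After 'fail': P(defective) = 0.5·0.3141 / (0.5·0.3141 + 0.3·0.6859) ≈ 0.4328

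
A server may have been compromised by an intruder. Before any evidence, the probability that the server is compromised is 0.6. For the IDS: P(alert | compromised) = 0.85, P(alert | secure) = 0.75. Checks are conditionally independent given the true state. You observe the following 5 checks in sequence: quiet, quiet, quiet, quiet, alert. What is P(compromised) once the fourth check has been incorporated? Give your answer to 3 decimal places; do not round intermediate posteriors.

0.163

Apply Bayes' rule sequentially, carrying P(compromised) forward.
After 'quiet': P(compromised) = 0.15·0.6000 / (0.15·0.6000 + 0.25·0.4000) ≈ 0.4737
After 'quiet': P(compromised) = 0.15·0.4737 / (0.15·0.4737 + 0.25·0.5263) ≈ 0.3506
After 'quiet': P(compromised) = 0.15·0.3506 / (0.15·0.3506 + 0.25·0.6494) ≈ 0.2447
After 'quiet': P(compromised) = 0.15·0.2447 / (0.15·0.2447 + 0.25·0.7553) ≈ 0.1628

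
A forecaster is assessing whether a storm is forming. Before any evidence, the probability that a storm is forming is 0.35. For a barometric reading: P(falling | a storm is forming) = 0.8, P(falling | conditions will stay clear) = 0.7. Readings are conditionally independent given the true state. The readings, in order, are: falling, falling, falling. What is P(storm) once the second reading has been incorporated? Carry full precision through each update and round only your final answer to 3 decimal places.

0.413

Each posterior becomes the prior for the next update.
After 'falling': P(storm) = 0.8·0.3500 / (0.8·0.3500 + 0.7·0.6500) ≈ 0.3810
After 'falling': P(storm) = 0.8·0.3810 / (0.8·0.3810 + 0.7·0.6190) ≈ 0.4129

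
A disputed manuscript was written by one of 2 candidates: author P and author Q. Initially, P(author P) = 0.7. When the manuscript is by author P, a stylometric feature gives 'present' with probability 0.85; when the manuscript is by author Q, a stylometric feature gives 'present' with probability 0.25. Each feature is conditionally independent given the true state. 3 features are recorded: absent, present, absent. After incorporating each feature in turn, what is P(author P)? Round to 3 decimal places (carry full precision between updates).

After 'absent': P(author P) = 0.15·0.7000 / (0.15·0.7000 + 0.75·0.3000) ≈ 0.3182
After 'present': P(author P) = 0.85·0.3182 / (0.85·0.3182 + 0.25·0.6818) ≈ 0.6134
After 'absent': P(author P) = 0.15·0.6134 / (0.15·0.6134 + 0.75·0.3866) ≈ 0.2409

0.241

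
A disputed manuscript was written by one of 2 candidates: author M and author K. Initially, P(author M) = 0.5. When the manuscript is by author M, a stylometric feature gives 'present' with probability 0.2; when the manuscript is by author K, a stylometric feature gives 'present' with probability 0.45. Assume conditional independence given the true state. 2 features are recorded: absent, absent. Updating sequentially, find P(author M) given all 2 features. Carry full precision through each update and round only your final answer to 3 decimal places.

0.679

After 'absent': P(author M) = 0.8·0.5000 / (0.8·0.5000 + 0.55·0.5000) ≈ 0.5926
After 'absent': P(author M) = 0.8·0.5926 / (0.8·0.5926 + 0.55·0.4074) ≈ 0.6790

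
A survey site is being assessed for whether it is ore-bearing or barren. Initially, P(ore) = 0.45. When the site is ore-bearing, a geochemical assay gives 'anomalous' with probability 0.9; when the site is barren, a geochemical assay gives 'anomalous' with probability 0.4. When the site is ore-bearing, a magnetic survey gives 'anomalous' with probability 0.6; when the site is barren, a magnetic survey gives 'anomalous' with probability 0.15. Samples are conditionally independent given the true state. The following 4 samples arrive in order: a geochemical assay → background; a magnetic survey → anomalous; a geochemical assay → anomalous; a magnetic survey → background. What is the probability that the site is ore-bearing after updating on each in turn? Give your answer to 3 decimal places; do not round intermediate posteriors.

0.366

After a geochemical assay='background': P(ore) = 0.1·0.4500 / (0.1·0.4500 + 0.6·0.5500) ≈ 0.1200
After a magnetic survey='anomalous': P(ore) = 0.6·0.1200 / (0.6·0.1200 + 0.15·0.8800) ≈ 0.3529
After a geochemical assay='anomalous': P(ore) = 0.9·0.3529 / (0.9·0.3529 + 0.4·0.6471) ≈ 0.5510
After a magnetic survey='background': P(ore) = 0.4·0.5510 / (0.4·0.5510 + 0.85·0.4490) ≈ 0.3661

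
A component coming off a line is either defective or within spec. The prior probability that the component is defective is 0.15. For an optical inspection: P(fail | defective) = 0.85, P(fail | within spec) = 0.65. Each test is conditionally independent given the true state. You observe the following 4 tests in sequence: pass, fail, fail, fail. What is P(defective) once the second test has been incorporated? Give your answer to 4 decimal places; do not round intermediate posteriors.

0.0900

Apply Bayes' rule sequentially, carrying P(defective) forward.
After 'pass': P(defective) = 0.15·0.1500 / (0.15·0.1500 + 0.35·0.8500) ≈ 0.0703
After 'fail': P(defective) = 0.85·0.0703 / (0.85·0.0703 + 0.65·0.9297) ≈ 0.0900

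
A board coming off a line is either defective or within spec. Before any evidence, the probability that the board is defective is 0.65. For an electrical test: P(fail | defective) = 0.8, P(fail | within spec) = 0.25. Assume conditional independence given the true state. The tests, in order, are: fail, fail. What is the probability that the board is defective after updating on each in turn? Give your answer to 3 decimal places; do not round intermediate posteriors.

0.950

Each posterior becomes the prior for the next update.
After 'fail': P(defective) = 0.8·0.6500 / (0.8·0.6500 + 0.25·0.3500) ≈ 0.8560
After 'fail': P(defective) = 0.8·0.8560 / (0.8·0.8560 + 0.25·0.1440) ≈ 0.9500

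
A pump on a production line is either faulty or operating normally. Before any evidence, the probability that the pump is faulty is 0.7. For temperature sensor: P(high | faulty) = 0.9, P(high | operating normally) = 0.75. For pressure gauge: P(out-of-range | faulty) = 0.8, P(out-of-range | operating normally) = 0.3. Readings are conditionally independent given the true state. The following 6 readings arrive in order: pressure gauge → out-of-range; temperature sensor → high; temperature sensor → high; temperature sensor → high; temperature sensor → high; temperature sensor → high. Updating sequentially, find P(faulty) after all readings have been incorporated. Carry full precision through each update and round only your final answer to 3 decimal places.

0.939

Each posterior becomes the prior for the next update.
After pressure gauge='out-of-range': P(faulty) = 0.8·0.7000 / (0.8·0.7000 + 0.3·0.3000) ≈ 0.8615
After temperature sensor='high': P(faulty) = 0.9·0.8615 / (0.9·0.8615 + 0.75·0.1385) ≈ 0.8819
After temperature sensor='high': P(faulty) = 0.9·0.8819 / (0.9·0.8819 + 0.75·0.1181) ≈ 0.8996
After temperature sensor='high': P(faulty) = 0.9·0.8996 / (0.9·0.8996 + 0.75·0.1004) ≈ 0.9149
After temperature sensor='high': P(faulty) = 0.9·0.9149 / (0.9·0.9149 + 0.75·0.0851) ≈ 0.9281
After temperature sensor='high': P(faulty) = 0.9·0.9281 / (0.9·0.9281 + 0.75·0.0719) ≈ 0.9393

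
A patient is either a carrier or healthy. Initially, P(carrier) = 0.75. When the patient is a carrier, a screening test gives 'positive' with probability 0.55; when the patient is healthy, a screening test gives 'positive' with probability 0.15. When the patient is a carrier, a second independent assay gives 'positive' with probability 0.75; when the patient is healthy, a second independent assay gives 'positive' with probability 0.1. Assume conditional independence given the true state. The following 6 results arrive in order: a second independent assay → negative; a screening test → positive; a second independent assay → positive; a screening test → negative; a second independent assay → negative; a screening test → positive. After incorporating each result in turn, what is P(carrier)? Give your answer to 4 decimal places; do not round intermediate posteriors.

0.9251

After a second independent assay='negative': P(carrier) = 0.25·0.7500 / (0.25·0.7500 + 0.9·0.2500) ≈ 0.4545
After a screening test='positive': P(carrier) = 0.55·0.4545 / (0.55·0.4545 + 0.15·0.5455) ≈ 0.7534
After a second independent assay='positive': P(carrier) = 0.75·0.7534 / (0.75·0.7534 + 0.1·0.2466) ≈ 0.9582
After a screening test='negative': P(carrier) = 0.45·0.9582 / (0.45·0.9582 + 0.85·0.0418) ≈ 0.9239
After a second independent assay='negative': P(carrier) = 0.25·0.9239 / (0.25·0.9239 + 0.9·0.0761) ≈ 0.7712
After a screening test='positive': P(carrier) = 0.55·0.7712 / (0.55·0.7712 + 0.15·0.2288) ≈ 0.9251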